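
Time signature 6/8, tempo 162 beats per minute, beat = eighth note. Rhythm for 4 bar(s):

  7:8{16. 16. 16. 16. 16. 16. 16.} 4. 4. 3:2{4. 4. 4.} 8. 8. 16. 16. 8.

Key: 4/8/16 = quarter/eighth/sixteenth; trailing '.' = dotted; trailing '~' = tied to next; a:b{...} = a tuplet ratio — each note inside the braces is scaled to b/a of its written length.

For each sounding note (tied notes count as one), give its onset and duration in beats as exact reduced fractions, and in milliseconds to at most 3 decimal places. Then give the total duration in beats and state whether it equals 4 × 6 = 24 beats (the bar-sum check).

1) 0.0ms=0b +317.46ms=6/7b
2) 317.46ms=6/7b +317.46ms=6/7b
3) 634.921ms=12/7b +317.46ms=6/7b
4) 952.381ms=18/7b +317.46ms=6/7b
5) 1269.841ms=24/7b +317.46ms=6/7b
6) 1587.302ms=30/7b +317.46ms=6/7b
7) 1904.762ms=36/7b +317.46ms=6/7b
8) 2222.222ms=6b +1111.111ms=3b
9) 3333.333ms=9b +1111.111ms=3b
10) 4444.444ms=12b +740.741ms=2b
11) 5185.185ms=14b +740.741ms=2b
12) 5925.926ms=16b +740.741ms=2b
13) 6666.667ms=18b +555.556ms=3/2b
14) 7222.222ms=39/2b +555.556ms=3/2b
15) 7777.778ms=21b +277.778ms=3/4b
16) 8055.556ms=87/4b +277.778ms=3/4b
17) 8333.333ms=45/2b +555.556ms=3/2b
Σ=24b of 24 (162bpm 6/8) — PASS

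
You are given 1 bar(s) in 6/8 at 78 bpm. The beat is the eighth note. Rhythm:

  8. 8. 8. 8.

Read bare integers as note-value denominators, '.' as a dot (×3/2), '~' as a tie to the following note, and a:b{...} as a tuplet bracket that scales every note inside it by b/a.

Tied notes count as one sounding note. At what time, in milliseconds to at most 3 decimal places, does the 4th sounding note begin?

note 4 onset = 9/2b = 3461.538ms

1. 0.0ms @ 0 + 1153.846ms (3/2)
2. 1153.846ms @ 3/2 + 1153.846ms (3/2)
3. 2307.692ms @ 3 + 1153.846ms (3/2)
4. 3461.538ms @ 9/2 + 1153.846ms (3/2)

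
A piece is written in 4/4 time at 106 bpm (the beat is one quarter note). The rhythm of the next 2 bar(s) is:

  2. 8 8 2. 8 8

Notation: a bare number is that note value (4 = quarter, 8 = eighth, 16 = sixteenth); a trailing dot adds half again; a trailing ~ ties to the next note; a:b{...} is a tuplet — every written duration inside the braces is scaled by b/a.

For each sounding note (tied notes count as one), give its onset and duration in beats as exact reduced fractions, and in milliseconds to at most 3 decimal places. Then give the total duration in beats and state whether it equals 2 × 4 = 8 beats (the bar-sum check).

1) 0.0ms=0b +1698.113ms=3b
2) 1698.113ms=3b +283.019ms=1/2b
3) 1981.132ms=7/2b +283.019ms=1/2b
4) 2264.151ms=4b +1698.113ms=3b
5) 3962.264ms=7b +283.019ms=1/2b
6) 4245.283ms=15/2b +283.019ms=1/2b
Σ=8b of 8 (106bpm 4/4) — PASS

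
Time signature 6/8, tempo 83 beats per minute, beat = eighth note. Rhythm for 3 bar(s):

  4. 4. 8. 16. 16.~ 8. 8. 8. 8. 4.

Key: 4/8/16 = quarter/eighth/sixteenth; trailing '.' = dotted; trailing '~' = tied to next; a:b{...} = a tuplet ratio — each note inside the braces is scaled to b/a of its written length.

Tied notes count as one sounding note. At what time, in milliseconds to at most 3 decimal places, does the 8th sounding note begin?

1. 0.0ms @ 0 + 2168.675ms (3)
2. 2168.675ms @ 3 + 2168.675ms (3)
3. 4337.349ms @ 6 + 1084.337ms (3/2)
4. 5421.687ms @ 15/2 + 542.169ms (3/4)
5. 5963.855ms @ 33/4 + 1626.506ms (9/4)
6. 7590.361ms @ 21/2 + 1084.337ms (3/2)
7. 8674.699ms @ 12 + 1084.337ms (3/2)
8. 9759.036ms @ 27/2 + 1084.337ms (3/2)
9. 10843.373ms @ 15 + 2168.675ms (3)

note 8 onset = 27/2b = 9759.036ms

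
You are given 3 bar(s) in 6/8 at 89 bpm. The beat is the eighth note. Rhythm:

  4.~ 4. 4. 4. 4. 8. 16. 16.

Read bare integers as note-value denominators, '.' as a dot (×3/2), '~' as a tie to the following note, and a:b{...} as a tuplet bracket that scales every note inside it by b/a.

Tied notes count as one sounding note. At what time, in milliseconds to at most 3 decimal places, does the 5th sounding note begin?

note 5 onset = 15b = 10112.36ms

1. 0.0ms @ 0 + 4044.944ms (6)
2. 4044.944ms @ 6 + 2022.472ms (3)
3. 6067.416ms @ 9 + 2022.472ms (3)
4. 8089.888ms @ 12 + 2022.472ms (3)
5. 10112.36ms @ 15 + 1011.236ms (3/2)
6. 11123.596ms @ 33/2 + 505.618ms (3/4)
7. 11629.213ms @ 69/4 + 505.618ms (3/4)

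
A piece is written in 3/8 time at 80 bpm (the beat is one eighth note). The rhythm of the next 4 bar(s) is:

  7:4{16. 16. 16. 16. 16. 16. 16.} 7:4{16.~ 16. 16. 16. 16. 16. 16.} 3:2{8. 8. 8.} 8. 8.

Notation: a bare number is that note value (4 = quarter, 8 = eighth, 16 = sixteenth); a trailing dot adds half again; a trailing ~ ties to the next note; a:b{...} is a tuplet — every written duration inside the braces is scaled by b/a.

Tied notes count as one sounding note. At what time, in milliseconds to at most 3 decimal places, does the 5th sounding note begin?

note 5 onset = 12/7b = 1285.714ms

1. 0.0ms @ 0 + 321.429ms (3/7)
2. 321.429ms @ 3/7 + 321.429ms (3/7)
3. 642.857ms @ 6/7 + 321.429ms (3/7)
4. 964.286ms @ 9/7 + 321.429ms (3/7)
5. 1285.714ms @ 12/7 + 321.429ms (3/7)
6. 1607.143ms @ 15/7 + 321.429ms (3/7)
7. 1928.571ms @ 18/7 + 321.429ms (3/7)
8. 2250.0ms @ 3 + 642.857ms (6/7)
9. 2892.857ms @ 27/7 + 321.429ms (3/7)
10. 3214.286ms @ 30/7 + 321.429ms (3/7)
11. 3535.714ms @ 33/7 + 321.429ms (3/7)
12. 3857.143ms @ 36/7 + 321.429ms (3/7)
13. 4178.571ms @ 39/7 + 321.429ms (3/7)
14. 4500.0ms @ 6 + 750.0ms (1)
15. 5250.0ms @ 7 + 750.0ms (1)
16. 6000.0ms @ 8 + 750.0ms (1)
17. 6750.0ms @ 9 + 1125.0ms (3/2)
18. 7875.0ms @ 21/2 + 1125.0ms (3/2)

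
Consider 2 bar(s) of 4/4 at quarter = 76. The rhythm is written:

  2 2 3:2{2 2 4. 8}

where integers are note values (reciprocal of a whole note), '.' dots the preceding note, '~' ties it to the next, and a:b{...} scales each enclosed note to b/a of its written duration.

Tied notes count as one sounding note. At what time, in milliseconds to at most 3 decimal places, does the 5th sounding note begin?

note 5 onset = 20/3b = 5263.158ms

1. 0.0ms @ 0 + 1578.947ms (2)
2. 1578.947ms @ 2 + 1578.947ms (2)
3. 3157.895ms @ 4 + 1052.632ms (4/3)
4. 4210.526ms @ 16/3 + 1052.632ms (4/3)
5. 5263.158ms @ 20/3 + 789.474ms (1)
6. 6052.632ms @ 23/3 + 263.158ms (1/3)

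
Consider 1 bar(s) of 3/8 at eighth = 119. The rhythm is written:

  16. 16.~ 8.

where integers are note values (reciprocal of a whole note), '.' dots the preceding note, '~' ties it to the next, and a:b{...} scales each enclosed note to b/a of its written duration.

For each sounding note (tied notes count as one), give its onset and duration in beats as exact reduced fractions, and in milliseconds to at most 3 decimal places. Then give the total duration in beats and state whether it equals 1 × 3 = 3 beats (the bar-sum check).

1) 0.0ms=0b +378.151ms=3/4b
2) 378.151ms=3/4b +1134.454ms=9/4b
Σ=3b of 3 (119bpm 3/8) — PASS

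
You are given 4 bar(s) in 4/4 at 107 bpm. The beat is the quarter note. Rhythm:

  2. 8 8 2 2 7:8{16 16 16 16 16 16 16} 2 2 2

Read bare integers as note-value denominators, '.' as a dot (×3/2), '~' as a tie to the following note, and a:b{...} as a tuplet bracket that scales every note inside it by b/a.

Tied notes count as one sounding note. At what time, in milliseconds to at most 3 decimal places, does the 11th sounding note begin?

1. 0.0ms @ 0 + 1682.243ms (3)
2. 1682.243ms @ 3 + 280.374ms (1/2)
3. 1962.617ms @ 7/2 + 280.374ms (1/2)
4. 2242.991ms @ 4 + 1121.495ms (2)
5. 3364.486ms @ 6 + 1121.495ms (2)
6. 4485.981ms @ 8 + 160.214ms (2/7)
7. 4646.195ms @ 58/7 + 160.214ms (2/7)
8. 4806.409ms @ 60/7 + 160.214ms (2/7)
9. 4966.622ms @ 62/7 + 160.214ms (2/7)
10. 5126.836ms @ 64/7 + 160.214ms (2/7)
11. 5287.049ms @ 66/7 + 160.214ms (2/7)
12. 5447.263ms @ 68/7 + 160.214ms (2/7)
13. 5607.477ms @ 10 + 1121.495ms (2)
14. 6728.972ms @ 12 + 1121.495ms (2)
15. 7850.467ms @ 14 + 1121.495ms (2)

note 11 onset = 66/7b = 5287.049ms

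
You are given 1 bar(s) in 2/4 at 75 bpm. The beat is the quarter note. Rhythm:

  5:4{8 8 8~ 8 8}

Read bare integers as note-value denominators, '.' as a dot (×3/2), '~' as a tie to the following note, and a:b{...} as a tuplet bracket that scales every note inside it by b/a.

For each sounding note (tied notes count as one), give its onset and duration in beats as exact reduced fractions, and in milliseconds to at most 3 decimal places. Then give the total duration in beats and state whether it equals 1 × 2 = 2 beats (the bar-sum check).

1) 0.0ms=0b +320.0ms=2/5b
2) 320.0ms=2/5b +320.0ms=2/5b
3) 640.0ms=4/5b +640.0ms=4/5b
4) 1280.0ms=8/5b +320.0ms=2/5b
Σ=2b of 2 (75bpm 2/4) — PASS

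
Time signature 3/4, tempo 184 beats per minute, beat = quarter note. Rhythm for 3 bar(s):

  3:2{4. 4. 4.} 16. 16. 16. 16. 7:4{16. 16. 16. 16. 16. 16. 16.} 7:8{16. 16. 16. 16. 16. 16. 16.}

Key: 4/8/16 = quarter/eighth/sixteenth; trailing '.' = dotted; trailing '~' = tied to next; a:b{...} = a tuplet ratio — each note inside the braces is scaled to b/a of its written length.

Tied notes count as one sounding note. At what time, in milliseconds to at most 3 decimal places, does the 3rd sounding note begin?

1. 0.0ms @ 0 + 326.087ms (1)
2. 326.087ms @ 1 + 326.087ms (1)
3. 652.174ms @ 2 + 326.087ms (1)
4. 978.261ms @ 3 + 122.283ms (3/8)
5. 1100.543ms @ 27/8 + 122.283ms (3/8)
6. 1222.826ms @ 15/4 + 122.283ms (3/8)
7. 1345.109ms @ 33/8 + 122.283ms (3/8)
8. 1467.391ms @ 9/2 + 69.876ms (3/14)
9. 1537.267ms @ 33/7 + 69.876ms (3/14)
10. 1607.143ms @ 69/14 + 69.876ms (3/14)
11. 1677.019ms @ 36/7 + 69.876ms (3/14)
12. 1746.894ms @ 75/14 + 69.876ms (3/14)
13. 1816.77ms @ 39/7 + 69.876ms (3/14)
14. 1886.646ms @ 81/14 + 69.876ms (3/14)
15. 1956.522ms @ 6 + 139.752ms (3/7)
16. 2096.273ms @ 45/7 + 139.752ms (3/7)
17. 2236.025ms @ 48/7 + 139.752ms (3/7)
18. 2375.776ms @ 51/7 + 139.752ms (3/7)
19. 2515.528ms @ 54/7 + 139.752ms (3/7)
20. 2655.28ms @ 57/7 + 139.752ms (3/7)
21. 2795.031ms @ 60/7 + 139.752ms (3/7)

note 3 onset = 2b = 652.174ms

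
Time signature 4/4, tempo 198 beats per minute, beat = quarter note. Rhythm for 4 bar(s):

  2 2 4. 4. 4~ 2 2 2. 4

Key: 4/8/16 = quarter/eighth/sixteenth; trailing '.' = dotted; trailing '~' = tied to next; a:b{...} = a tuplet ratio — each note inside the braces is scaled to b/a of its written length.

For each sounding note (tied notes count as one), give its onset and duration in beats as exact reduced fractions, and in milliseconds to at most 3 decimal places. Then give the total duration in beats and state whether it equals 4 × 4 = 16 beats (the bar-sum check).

1) 0.0ms=0b +606.061ms=2b
2) 606.061ms=2b +606.061ms=2b
3) 1212.121ms=4b +454.545ms=3/2b
4) 1666.667ms=11/2b +454.545ms=3/2b
5) 2121.212ms=7b +909.091ms=3b
6) 3030.303ms=10b +606.061ms=2b
7) 3636.364ms=12b +909.091ms=3b
8) 4545.455ms=15b +303.03ms=1b
Σ=16b of 16 (198bpm 4/4) — PASS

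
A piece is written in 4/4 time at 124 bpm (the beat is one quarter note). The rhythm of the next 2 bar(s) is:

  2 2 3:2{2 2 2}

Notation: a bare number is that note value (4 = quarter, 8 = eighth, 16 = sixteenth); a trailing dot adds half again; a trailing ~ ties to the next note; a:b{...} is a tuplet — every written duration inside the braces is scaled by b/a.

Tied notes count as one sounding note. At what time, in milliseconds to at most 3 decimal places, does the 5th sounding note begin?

note 5 onset = 20/3b = 3225.806ms

1. 0.0ms @ 0 + 967.742ms (2)
2. 967.742ms @ 2 + 967.742ms (2)
3. 1935.484ms @ 4 + 645.161ms (4/3)
4. 2580.645ms @ 16/3 + 645.161ms (4/3)
5. 3225.806ms @ 20/3 + 645.161ms (4/3)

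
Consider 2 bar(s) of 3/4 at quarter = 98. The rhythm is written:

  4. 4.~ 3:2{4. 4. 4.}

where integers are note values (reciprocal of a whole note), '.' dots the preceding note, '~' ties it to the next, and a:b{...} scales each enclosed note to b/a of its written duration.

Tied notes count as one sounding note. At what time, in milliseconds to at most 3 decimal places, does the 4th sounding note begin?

1. 0.0ms @ 0 + 918.367ms (3/2)
2. 918.367ms @ 3/2 + 1530.612ms (5/2)
3. 2448.98ms @ 4 + 612.245ms (1)
4. 3061.224ms @ 5 + 612.245ms (1)

note 4 onset = 5b = 3061.224ms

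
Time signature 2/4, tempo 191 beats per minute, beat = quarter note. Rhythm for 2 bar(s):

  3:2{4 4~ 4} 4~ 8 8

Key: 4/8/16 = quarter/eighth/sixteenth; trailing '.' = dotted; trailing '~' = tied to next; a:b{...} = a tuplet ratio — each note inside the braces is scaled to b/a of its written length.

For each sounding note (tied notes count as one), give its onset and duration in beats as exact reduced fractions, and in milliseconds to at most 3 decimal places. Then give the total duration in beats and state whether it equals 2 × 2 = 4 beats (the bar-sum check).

1) 0.0ms=0b +209.424ms=2/3b
2) 209.424ms=2/3b +418.848ms=4/3b
3) 628.272ms=2b +471.204ms=3/2b
4) 1099.476ms=7/2b +157.068ms=1/2b
Σ=4b of 4 (191bpm 2/4) — PASS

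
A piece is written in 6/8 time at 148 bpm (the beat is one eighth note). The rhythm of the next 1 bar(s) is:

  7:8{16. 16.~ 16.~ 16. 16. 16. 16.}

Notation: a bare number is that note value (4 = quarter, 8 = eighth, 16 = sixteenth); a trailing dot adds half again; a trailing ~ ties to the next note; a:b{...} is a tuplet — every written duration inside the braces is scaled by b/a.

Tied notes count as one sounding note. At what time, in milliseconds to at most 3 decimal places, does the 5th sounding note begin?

note 5 onset = 36/7b = 2084.942ms

1. 0.0ms @ 0 + 347.49ms (6/7)
2. 347.49ms @ 6/7 + 1042.471ms (18/7)
3. 1389.961ms @ 24/7 + 347.49ms (6/7)
4. 1737.452ms @ 30/7 + 347.49ms (6/7)
5. 2084.942ms @ 36/7 + 347.49ms (6/7)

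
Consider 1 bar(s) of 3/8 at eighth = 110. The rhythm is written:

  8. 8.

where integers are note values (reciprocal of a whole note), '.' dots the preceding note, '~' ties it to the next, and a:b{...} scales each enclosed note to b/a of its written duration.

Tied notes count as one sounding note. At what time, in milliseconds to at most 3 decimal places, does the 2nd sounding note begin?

note 2 onset = 3/2b = 818.182ms

1. 0.0ms @ 0 + 818.182ms (3/2)
2. 818.182ms @ 3/2 + 818.182ms (3/2)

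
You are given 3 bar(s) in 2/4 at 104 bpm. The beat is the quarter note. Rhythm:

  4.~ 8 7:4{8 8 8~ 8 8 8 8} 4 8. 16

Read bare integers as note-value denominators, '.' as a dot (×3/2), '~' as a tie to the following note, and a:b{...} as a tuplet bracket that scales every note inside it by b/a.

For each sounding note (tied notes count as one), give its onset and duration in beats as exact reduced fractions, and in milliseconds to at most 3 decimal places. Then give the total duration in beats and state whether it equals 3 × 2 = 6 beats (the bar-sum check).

1) 0.0ms=0b +1153.846ms=2b
2) 1153.846ms=2b +164.835ms=2/7b
3) 1318.681ms=16/7b +164.835ms=2/7b
4) 1483.516ms=18/7b +329.67ms=4/7b
5) 1813.187ms=22/7b +164.835ms=2/7b
6) 1978.022ms=24/7b +164.835ms=2/7b
7) 2142.857ms=26/7b +164.835ms=2/7b
8) 2307.692ms=4b +576.923ms=1b
9) 2884.615ms=5b +432.692ms=3/4b
10) 3317.308ms=23/4b +144.231ms=1/4b
Σ=6b of 6 (104bpm 2/4) — PASS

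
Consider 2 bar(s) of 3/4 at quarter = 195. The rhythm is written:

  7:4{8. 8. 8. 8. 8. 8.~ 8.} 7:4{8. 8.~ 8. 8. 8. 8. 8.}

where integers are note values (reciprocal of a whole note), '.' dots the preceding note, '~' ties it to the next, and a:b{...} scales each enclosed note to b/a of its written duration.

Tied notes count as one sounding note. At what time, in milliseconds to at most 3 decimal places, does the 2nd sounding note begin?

note 2 onset = 3/7b = 131.868ms

1. 0.0ms @ 0 + 131.868ms (3/7)
2. 131.868ms @ 3/7 + 131.868ms (3/7)
3. 263.736ms @ 6/7 + 131.868ms (3/7)
4. 395.604ms @ 9/7 + 131.868ms (3/7)
5. 527.473ms @ 12/7 + 131.868ms (3/7)
6. 659.341ms @ 15/7 + 263.736ms (6/7)
7. 923.077ms @ 3 + 131.868ms (3/7)
8. 1054.945ms @ 24/7 + 263.736ms (6/7)
9. 1318.681ms @ 30/7 + 131.868ms (3/7)
10. 1450.549ms @ 33/7 + 131.868ms (3/7)
11. 1582.418ms @ 36/7 + 131.868ms (3/7)
12. 1714.286ms @ 39/7 + 131.868ms (3/7)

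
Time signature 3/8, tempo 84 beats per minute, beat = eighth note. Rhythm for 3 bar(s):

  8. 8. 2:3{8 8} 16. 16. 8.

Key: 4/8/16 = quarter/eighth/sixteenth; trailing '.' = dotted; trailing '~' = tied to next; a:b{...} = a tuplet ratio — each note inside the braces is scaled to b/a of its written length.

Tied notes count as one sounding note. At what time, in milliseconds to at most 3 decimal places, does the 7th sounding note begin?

1. 0.0ms @ 0 + 1071.429ms (3/2)
2. 1071.429ms @ 3/2 + 1071.429ms (3/2)
3. 2142.857ms @ 3 + 1071.429ms (3/2)
4. 3214.286ms @ 9/2 + 1071.429ms (3/2)
5. 4285.714ms @ 6 + 535.714ms (3/4)
6. 4821.429ms @ 27/4 + 535.714ms (3/4)
7. 5357.143ms @ 15/2 + 1071.429ms (3/2)

note 7 onset = 15/2b = 5357.143ms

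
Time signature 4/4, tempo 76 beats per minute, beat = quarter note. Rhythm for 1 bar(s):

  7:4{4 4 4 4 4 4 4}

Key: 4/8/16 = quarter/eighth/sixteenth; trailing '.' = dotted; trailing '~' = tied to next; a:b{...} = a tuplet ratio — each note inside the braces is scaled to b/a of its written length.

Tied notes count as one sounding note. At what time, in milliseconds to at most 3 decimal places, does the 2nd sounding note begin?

note 2 onset = 4/7b = 451.128ms

1. 0.0ms @ 0 + 451.128ms (4/7)
2. 451.128ms @ 4/7 + 451.128ms (4/7)
3. 902.256ms @ 8/7 + 451.128ms (4/7)
4. 1353.383ms @ 12/7 + 451.128ms (4/7)
5. 1804.511ms @ 16/7 + 451.128ms (4/7)
6. 2255.639ms @ 20/7 + 451.128ms (4/7)
7. 2706.767ms @ 24/7 + 451.128ms (4/7)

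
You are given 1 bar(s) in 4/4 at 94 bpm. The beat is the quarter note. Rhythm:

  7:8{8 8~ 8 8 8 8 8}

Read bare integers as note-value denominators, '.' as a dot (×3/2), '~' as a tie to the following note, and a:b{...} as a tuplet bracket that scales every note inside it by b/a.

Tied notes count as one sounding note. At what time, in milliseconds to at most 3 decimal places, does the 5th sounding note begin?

note 5 onset = 20/7b = 1823.708ms

1. 0.0ms @ 0 + 364.742ms (4/7)
2. 364.742ms @ 4/7 + 729.483ms (8/7)
3. 1094.225ms @ 12/7 + 364.742ms (4/7)
4. 1458.967ms @ 16/7 + 364.742ms (4/7)
5. 1823.708ms @ 20/7 + 364.742ms (4/7)
6. 2188.45ms @ 24/7 + 364.742ms (4/7)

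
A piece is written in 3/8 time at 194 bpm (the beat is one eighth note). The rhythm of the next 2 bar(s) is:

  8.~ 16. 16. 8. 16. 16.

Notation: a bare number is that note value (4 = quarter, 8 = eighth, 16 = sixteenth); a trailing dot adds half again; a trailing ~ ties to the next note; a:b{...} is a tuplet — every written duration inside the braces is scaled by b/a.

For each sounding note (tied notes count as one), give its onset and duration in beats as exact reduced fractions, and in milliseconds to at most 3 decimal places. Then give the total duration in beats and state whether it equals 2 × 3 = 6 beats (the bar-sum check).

1) 0.0ms=0b +695.876ms=9/4b
2) 695.876ms=9/4b +231.959ms=3/4b
3) 927.835ms=3b +463.918ms=3/2b
4) 1391.753ms=9/2b +231.959ms=3/4b
5) 1623.711ms=21/4b +231.959ms=3/4b
Σ=6b of 6 (194bpm 3/8) — PASS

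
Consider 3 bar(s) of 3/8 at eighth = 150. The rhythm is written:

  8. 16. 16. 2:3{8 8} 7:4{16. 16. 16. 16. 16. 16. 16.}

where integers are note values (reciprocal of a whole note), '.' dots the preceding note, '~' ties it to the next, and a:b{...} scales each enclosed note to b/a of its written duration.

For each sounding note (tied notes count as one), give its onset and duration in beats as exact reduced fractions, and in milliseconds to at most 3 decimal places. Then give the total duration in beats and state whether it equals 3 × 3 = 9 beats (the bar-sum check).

1) 0.0ms=0b +600.0ms=3/2b
2) 600.0ms=3/2b +300.0ms=3/4b
3) 900.0ms=9/4b +300.0ms=3/4b
4) 1200.0ms=3b +600.0ms=3/2b
5) 1800.0ms=9/2b +600.0ms=3/2b
6) 2400.0ms=6b +171.429ms=3/7b
7) 2571.429ms=45/7b +171.429ms=3/7b
8) 2742.857ms=48/7b +171.429ms=3/7b
9) 2914.286ms=51/7b +171.429ms=3/7b
10) 3085.714ms=54/7b +171.429ms=3/7b
11) 3257.143ms=57/7b +171.429ms=3/7b
12) 3428.571ms=60/7b +171.429ms=3/7b
Σ=9b of 9 (150bpm 3/8) — PASS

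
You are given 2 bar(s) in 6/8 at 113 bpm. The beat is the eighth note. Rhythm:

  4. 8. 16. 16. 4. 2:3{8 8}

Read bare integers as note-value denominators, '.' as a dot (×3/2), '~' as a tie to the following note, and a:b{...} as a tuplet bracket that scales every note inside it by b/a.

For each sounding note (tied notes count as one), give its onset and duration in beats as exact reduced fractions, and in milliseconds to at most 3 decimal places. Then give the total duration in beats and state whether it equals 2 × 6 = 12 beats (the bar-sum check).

1) 0.0ms=0b +1592.92ms=3b
2) 1592.92ms=3b +796.46ms=3/2b
3) 2389.381ms=9/2b +398.23ms=3/4b
4) 2787.611ms=21/4b +398.23ms=3/4b
5) 3185.841ms=6b +1592.92ms=3b
6) 4778.761ms=9b +796.46ms=3/2b
7) 5575.221ms=21/2b +796.46ms=3/2b
Σ=12b of 12 (113bpm 6/8) — PASS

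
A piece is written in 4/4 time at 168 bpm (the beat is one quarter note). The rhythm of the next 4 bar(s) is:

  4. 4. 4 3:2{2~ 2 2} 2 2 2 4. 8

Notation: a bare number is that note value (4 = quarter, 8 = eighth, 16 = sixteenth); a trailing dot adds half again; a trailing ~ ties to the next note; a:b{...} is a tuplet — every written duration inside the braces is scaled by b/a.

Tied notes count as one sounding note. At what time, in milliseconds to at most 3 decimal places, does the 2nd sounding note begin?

1. 0.0ms @ 0 + 535.714ms (3/2)
2. 535.714ms @ 3/2 + 535.714ms (3/2)
3. 1071.429ms @ 3 + 357.143ms (1)
4. 1428.571ms @ 4 + 952.381ms (8/3)
5. 2380.952ms @ 20/3 + 476.19ms (4/3)
6. 2857.143ms @ 8 + 714.286ms (2)
7. 3571.429ms @ 10 + 714.286ms (2)
8. 4285.714ms @ 12 + 714.286ms (2)
9. 5000.0ms @ 14 + 535.714ms (3/2)
10. 5535.714ms @ 31/2 + 178.571ms (1/2)

note 2 onset = 3/2b = 535.714ms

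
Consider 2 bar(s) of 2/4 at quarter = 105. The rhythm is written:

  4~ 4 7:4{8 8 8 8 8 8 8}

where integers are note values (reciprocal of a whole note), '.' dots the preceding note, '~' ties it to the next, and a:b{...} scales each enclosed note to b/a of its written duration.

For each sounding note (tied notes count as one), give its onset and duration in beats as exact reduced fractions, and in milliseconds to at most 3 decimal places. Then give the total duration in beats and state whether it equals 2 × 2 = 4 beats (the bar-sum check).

1) 0.0ms=0b +1142.857ms=2b
2) 1142.857ms=2b +163.265ms=2/7b
3) 1306.122ms=16/7b +163.265ms=2/7b
4) 1469.388ms=18/7b +163.265ms=2/7b
5) 1632.653ms=20/7b +163.265ms=2/7b
6) 1795.918ms=22/7b +163.265ms=2/7b
7) 1959.184ms=24/7b +163.265ms=2/7b
8) 2122.449ms=26/7b +163.265ms=2/7b
Σ=4b of 4 (105bpm 2/4) — PASS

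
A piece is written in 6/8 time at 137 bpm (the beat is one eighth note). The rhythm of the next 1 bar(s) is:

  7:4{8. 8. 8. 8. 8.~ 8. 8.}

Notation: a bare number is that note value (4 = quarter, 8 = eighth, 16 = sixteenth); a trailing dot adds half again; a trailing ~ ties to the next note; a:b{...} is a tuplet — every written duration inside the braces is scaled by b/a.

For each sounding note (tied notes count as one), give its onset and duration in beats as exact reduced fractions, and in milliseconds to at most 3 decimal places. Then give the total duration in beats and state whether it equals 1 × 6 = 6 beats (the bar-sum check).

1) 0.0ms=0b +375.391ms=6/7b
2) 375.391ms=6/7b +375.391ms=6/7b
3) 750.782ms=12/7b +375.391ms=6/7b
4) 1126.173ms=18/7b +375.391ms=6/7b
5) 1501.564ms=24/7b +750.782ms=12/7b
6) 2252.346ms=36/7b +375.391ms=6/7b
Σ=6b of 6 (137bpm 6/8) — PASS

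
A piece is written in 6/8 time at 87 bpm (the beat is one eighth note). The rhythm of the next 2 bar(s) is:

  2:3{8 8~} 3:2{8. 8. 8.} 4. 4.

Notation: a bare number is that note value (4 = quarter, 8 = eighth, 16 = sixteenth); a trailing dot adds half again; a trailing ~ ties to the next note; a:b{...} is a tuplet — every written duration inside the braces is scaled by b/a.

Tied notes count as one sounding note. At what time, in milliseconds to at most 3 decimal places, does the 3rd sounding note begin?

1. 0.0ms @ 0 + 1034.483ms (3/2)
2. 1034.483ms @ 3/2 + 1724.138ms (5/2)
3. 2758.621ms @ 4 + 689.655ms (1)
4. 3448.276ms @ 5 + 689.655ms (1)
5. 4137.931ms @ 6 + 2068.966ms (3)
6. 6206.897ms @ 9 + 2068.966ms (3)

note 3 onset = 4b = 2758.621ms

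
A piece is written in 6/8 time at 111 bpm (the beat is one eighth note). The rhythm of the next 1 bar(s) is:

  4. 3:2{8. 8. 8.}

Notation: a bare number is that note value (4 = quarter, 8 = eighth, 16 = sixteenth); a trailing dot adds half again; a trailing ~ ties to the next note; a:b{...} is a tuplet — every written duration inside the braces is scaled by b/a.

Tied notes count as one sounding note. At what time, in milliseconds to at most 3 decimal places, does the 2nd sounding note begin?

note 2 onset = 3b = 1621.622ms

1. 0.0ms @ 0 + 1621.622ms (3)
2. 1621.622ms @ 3 + 540.541ms (1)
3. 2162.162ms @ 4 + 540.541ms (1)
4. 2702.703ms @ 5 + 540.541ms (1)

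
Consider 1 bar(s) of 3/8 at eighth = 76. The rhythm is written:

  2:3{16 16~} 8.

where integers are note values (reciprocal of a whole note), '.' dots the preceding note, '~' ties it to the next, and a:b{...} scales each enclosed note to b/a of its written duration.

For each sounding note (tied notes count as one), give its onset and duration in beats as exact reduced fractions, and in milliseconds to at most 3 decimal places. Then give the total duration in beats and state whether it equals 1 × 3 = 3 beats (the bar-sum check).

1) 0.0ms=0b +592.105ms=3/4b
2) 592.105ms=3/4b +1776.316ms=9/4b
Σ=3b of 3 (76bpm 3/8) — PASS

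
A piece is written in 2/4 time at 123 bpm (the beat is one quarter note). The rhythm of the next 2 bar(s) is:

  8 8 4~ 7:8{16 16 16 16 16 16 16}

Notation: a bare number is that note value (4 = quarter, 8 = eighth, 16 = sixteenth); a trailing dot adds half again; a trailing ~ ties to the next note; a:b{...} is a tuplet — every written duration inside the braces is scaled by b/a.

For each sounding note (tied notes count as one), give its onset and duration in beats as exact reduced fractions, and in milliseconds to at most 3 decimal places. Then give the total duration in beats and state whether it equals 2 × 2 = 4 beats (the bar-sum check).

1) 0.0ms=0b +243.902ms=1/2b
2) 243.902ms=1/2b +243.902ms=1/2b
3) 487.805ms=1b +627.178ms=9/7b
4) 1114.983ms=16/7b +139.373ms=2/7b
5) 1254.355ms=18/7b +139.373ms=2/7b
6) 1393.728ms=20/7b +139.373ms=2/7b
7) 1533.101ms=22/7b +139.373ms=2/7b
8) 1672.474ms=24/7b +139.373ms=2/7b
9) 1811.847ms=26/7b +139.373ms=2/7b
Σ=4b of 4 (123bpm 2/4) — PASS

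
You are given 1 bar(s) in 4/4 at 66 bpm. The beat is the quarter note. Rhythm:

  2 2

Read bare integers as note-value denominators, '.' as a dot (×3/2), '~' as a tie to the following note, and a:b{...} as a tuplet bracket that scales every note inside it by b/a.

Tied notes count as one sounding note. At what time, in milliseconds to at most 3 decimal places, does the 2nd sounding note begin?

1. 0.0ms @ 0 + 1818.182ms (2)
2. 1818.182ms @ 2 + 1818.182ms (2)

note 2 onset = 2b = 1818.182ms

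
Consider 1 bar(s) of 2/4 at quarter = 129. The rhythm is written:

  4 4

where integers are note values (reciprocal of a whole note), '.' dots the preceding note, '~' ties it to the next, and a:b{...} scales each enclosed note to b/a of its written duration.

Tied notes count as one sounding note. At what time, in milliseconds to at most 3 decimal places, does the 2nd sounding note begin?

1. 0.0ms @ 0 + 465.116ms (1)
2. 465.116ms @ 1 + 465.116ms (1)

note 2 onset = 1b = 465.116ms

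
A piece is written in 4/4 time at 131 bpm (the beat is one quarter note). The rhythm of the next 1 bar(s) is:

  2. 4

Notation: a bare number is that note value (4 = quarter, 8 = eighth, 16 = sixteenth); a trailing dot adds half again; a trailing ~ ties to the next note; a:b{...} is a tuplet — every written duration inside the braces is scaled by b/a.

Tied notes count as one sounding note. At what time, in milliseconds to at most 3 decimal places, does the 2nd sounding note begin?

note 2 onset = 3b = 1374.046ms

1. 0.0ms @ 0 + 1374.046ms (3)
2. 1374.046ms @ 3 + 458.015ms (1)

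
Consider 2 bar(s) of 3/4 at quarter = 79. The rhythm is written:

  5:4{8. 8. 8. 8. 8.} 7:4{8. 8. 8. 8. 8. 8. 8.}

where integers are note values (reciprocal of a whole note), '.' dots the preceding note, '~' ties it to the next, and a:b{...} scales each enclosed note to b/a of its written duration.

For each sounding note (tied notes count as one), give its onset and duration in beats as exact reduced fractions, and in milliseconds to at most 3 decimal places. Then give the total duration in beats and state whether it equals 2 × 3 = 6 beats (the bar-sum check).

1) 0.0ms=0b +455.696ms=3/5b
2) 455.696ms=3/5b +455.696ms=3/5b
3) 911.392ms=6/5b +455.696ms=3/5b
4) 1367.089ms=9/5b +455.696ms=3/5b
5) 1822.785ms=12/5b +455.696ms=3/5b
6) 2278.481ms=3b +325.497ms=3/7b
7) 2603.978ms=24/7b +325.497ms=3/7b
8) 2929.476ms=27/7b +325.497ms=3/7b
9) 3254.973ms=30/7b +325.497ms=3/7b
10) 3580.47ms=33/7b +325.497ms=3/7b
11) 3905.967ms=36/7b +325.497ms=3/7b
12) 4231.465ms=39/7b +325.497ms=3/7b
Σ=6b of 6 (79bpm 3/4) — PASS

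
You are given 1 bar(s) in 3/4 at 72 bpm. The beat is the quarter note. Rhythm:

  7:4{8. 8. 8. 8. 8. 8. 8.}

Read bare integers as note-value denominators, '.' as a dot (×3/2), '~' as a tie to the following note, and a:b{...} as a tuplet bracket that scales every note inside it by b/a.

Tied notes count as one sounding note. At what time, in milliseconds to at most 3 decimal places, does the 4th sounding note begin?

note 4 onset = 9/7b = 1071.429ms

1. 0.0ms @ 0 + 357.143ms (3/7)
2. 357.143ms @ 3/7 + 357.143ms (3/7)
3. 714.286ms @ 6/7 + 357.143ms (3/7)
4. 1071.429ms @ 9/7 + 357.143ms (3/7)
5. 1428.571ms @ 12/7 + 357.143ms (3/7)
6. 1785.714ms @ 15/7 + 357.143ms (3/7)
7. 2142.857ms @ 18/7 + 357.143ms (3/7)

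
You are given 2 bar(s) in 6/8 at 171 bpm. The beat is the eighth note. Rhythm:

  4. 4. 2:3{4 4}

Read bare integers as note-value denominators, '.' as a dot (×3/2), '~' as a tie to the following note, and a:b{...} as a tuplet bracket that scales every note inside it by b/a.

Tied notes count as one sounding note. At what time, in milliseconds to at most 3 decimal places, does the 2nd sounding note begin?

note 2 onset = 3b = 1052.632ms

1. 0.0ms @ 0 + 1052.632ms (3)
2. 1052.632ms @ 3 + 1052.632ms (3)
3. 2105.263ms @ 6 + 1052.632ms (3)
4. 3157.895ms @ 9 + 1052.632ms (3)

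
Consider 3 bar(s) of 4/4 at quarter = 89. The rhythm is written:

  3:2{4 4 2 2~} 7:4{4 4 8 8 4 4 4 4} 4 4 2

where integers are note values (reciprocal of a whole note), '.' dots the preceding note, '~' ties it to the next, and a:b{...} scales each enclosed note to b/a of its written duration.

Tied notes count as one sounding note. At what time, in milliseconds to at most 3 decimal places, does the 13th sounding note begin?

note 13 onset = 9b = 6067.416ms

1. 0.0ms @ 0 + 449.438ms (2/3)
2. 449.438ms @ 2/3 + 449.438ms (2/3)
3. 898.876ms @ 4/3 + 898.876ms (4/3)
4. 1797.753ms @ 8/3 + 1284.109ms (40/21)
5. 3081.862ms @ 32/7 + 385.233ms (4/7)
6. 3467.095ms @ 36/7 + 192.616ms (2/7)
7. 3659.711ms @ 38/7 + 192.616ms (2/7)
8. 3852.327ms @ 40/7 + 385.233ms (4/7)
9. 4237.56ms @ 44/7 + 385.233ms (4/7)
10. 4622.793ms @ 48/7 + 385.233ms (4/7)
11. 5008.026ms @ 52/7 + 385.233ms (4/7)
12. 5393.258ms @ 8 + 674.157ms (1)
13. 6067.416ms @ 9 + 674.157ms (1)
14. 6741.573ms @ 10 + 1348.315ms (2)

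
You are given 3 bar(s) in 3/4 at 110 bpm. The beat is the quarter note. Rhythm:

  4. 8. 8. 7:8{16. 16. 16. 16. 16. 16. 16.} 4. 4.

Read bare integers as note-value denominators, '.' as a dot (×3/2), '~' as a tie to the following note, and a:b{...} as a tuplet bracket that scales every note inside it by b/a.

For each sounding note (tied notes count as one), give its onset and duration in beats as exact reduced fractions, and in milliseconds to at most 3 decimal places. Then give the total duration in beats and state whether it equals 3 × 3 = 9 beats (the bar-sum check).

1) 0.0ms=0b +818.182ms=3/2b
2) 818.182ms=3/2b +409.091ms=3/4b
3) 1227.273ms=9/4b +409.091ms=3/4b
4) 1636.364ms=3b +233.766ms=3/7b
5) 1870.13ms=24/7b +233.766ms=3/7b
6) 2103.896ms=27/7b +233.766ms=3/7b
7) 2337.662ms=30/7b +233.766ms=3/7b
8) 2571.429ms=33/7b +233.766ms=3/7b
9) 2805.195ms=36/7b +233.766ms=3/7b
10) 3038.961ms=39/7b +233.766ms=3/7b
11) 3272.727ms=6b +818.182ms=3/2b
12) 4090.909ms=15/2b +818.182ms=3/2b
Σ=9b of 9 (110bpm 3/4) — PASS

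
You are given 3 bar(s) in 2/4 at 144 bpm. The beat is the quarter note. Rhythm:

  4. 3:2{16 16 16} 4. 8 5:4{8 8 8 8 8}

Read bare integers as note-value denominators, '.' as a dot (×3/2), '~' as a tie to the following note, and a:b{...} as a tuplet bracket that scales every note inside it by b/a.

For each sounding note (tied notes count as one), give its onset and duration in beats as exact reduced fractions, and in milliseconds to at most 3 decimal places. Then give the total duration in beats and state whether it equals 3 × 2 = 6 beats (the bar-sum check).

1) 0.0ms=0b +625.0ms=3/2b
2) 625.0ms=3/2b +69.444ms=1/6b
3) 694.444ms=5/3b +69.444ms=1/6b
4) 763.889ms=11/6b +69.444ms=1/6b
5) 833.333ms=2b +625.0ms=3/2b
6) 1458.333ms=7/2b +208.333ms=1/2b
7) 1666.667ms=4b +166.667ms=2/5b
8) 1833.333ms=22/5b +166.667ms=2/5b
9) 2000.0ms=24/5b +166.667ms=2/5b
10) 2166.667ms=26/5b +166.667ms=2/5b
11) 2333.333ms=28/5b +166.667ms=2/5b
Σ=6b of 6 (144bpm 2/4) — PASS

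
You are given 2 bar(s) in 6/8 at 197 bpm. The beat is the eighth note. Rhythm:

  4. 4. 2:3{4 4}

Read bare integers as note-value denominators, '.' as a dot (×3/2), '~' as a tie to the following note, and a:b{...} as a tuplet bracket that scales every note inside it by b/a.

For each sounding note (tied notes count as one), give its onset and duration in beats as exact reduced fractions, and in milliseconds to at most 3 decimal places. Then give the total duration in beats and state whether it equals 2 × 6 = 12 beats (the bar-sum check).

1) 0.0ms=0b +913.706ms=3b
2) 913.706ms=3b +913.706ms=3b
3) 1827.411ms=6b +913.706ms=3b
4) 2741.117ms=9b +913.706ms=3b
Σ=12b of 12 (197bpm 6/8) — PASS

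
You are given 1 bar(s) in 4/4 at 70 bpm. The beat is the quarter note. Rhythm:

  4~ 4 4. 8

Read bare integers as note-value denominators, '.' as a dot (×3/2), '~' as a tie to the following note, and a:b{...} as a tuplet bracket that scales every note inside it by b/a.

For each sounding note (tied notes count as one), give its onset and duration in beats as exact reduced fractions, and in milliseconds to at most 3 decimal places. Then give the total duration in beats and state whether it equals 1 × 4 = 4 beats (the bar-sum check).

1) 0.0ms=0b +1714.286ms=2b
2) 1714.286ms=2b +1285.714ms=3/2b
3) 3000.0ms=7/2b +428.571ms=1/2b
Σ=4b of 4 (70bpm 4/4) — PASS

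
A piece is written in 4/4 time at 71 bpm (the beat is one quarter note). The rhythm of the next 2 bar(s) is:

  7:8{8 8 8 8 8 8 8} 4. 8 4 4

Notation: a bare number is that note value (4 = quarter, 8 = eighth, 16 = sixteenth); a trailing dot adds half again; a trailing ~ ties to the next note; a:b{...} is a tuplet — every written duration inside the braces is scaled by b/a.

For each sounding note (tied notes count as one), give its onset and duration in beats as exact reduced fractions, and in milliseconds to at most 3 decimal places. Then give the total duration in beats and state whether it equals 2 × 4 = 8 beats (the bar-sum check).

1) 0.0ms=0b +482.897ms=4/7b
2) 482.897ms=4/7b +482.897ms=4/7b
3) 965.795ms=8/7b +482.897ms=4/7b
4) 1448.692ms=12/7b +482.897ms=4/7b
5) 1931.59ms=16/7b +482.897ms=4/7b
6) 2414.487ms=20/7b +482.897ms=4/7b
7) 2897.384ms=24/7b +482.897ms=4/7b
8) 3380.282ms=4b +1267.606ms=3/2b
9) 4647.887ms=11/2b +422.535ms=1/2b
10) 5070.423ms=6b +845.07ms=1b
11) 5915.493ms=7b +845.07ms=1b
Σ=8b of 8 (71bpm 4/4) — PASS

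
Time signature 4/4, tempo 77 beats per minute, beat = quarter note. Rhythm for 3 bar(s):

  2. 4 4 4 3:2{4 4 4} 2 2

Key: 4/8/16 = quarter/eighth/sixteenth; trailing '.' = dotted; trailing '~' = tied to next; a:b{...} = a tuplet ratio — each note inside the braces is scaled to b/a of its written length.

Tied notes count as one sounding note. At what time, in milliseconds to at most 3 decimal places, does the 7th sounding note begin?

note 7 onset = 22/3b = 5714.286ms

1. 0.0ms @ 0 + 2337.662ms (3)
2. 2337.662ms @ 3 + 779.221ms (1)
3. 3116.883ms @ 4 + 779.221ms (1)
4. 3896.104ms @ 5 + 779.221ms (1)
5. 4675.325ms @ 6 + 519.481ms (2/3)
6. 5194.805ms @ 20/3 + 519.481ms (2/3)
7. 5714.286ms @ 22/3 + 519.481ms (2/3)
8. 6233.766ms @ 8 + 1558.442ms (2)
9. 7792.208ms @ 10 + 1558.442ms (2)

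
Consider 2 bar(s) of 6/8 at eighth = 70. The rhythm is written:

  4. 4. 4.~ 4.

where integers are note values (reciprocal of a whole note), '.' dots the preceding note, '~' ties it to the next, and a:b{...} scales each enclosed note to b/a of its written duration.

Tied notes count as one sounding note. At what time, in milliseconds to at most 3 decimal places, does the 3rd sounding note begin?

1. 0.0ms @ 0 + 2571.429ms (3)
2. 2571.429ms @ 3 + 2571.429ms (3)
3. 5142.857ms @ 6 + 5142.857ms (6)

note 3 onset = 6b = 5142.857ms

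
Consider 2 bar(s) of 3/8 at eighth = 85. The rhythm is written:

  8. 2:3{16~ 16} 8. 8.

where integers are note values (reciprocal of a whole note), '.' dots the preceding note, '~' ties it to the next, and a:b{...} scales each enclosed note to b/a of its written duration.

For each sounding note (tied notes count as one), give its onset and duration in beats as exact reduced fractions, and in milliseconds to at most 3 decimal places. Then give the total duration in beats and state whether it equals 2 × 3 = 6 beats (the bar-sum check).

1) 0.0ms=0b +1058.824ms=3/2b
2) 1058.824ms=3/2b +1058.824ms=3/2b
3) 2117.647ms=3b +1058.824ms=3/2b
4) 3176.471ms=9/2b +1058.824ms=3/2b
Σ=6b of 6 (85bpm 3/8) — PASS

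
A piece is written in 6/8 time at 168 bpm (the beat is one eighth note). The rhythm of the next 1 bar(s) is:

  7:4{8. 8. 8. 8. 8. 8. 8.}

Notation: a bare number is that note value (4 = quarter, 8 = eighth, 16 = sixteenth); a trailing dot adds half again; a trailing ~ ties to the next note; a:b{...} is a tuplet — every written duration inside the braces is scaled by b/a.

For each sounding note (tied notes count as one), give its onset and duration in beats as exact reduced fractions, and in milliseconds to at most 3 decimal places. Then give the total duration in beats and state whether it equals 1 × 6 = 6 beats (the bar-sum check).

1) 0.0ms=0b +306.122ms=6/7b
2) 306.122ms=6/7b +306.122ms=6/7b
3) 612.245ms=12/7b +306.122ms=6/7b
4) 918.367ms=18/7b +306.122ms=6/7b
5) 1224.49ms=24/7b +306.122ms=6/7b
6) 1530.612ms=30/7b +306.122ms=6/7b
7) 1836.735ms=36/7b +306.122ms=6/7b
Σ=6b of 6 (168bpm 6/8) — PASS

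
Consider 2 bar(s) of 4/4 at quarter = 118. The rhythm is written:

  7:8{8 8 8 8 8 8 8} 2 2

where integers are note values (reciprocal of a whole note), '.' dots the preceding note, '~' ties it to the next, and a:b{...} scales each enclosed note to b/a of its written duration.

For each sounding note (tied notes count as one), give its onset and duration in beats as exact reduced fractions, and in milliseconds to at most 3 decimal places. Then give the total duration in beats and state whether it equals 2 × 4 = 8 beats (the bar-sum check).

1) 0.0ms=0b +290.557ms=4/7b
2) 290.557ms=4/7b +290.557ms=4/7b
3) 581.114ms=8/7b +290.557ms=4/7b
4) 871.671ms=12/7b +290.557ms=4/7b
5) 1162.228ms=16/7b +290.557ms=4/7b
6) 1452.785ms=20/7b +290.557ms=4/7b
7) 1743.341ms=24/7b +290.557ms=4/7b
8) 2033.898ms=4b +1016.949ms=2b
9) 3050.847ms=6b +1016.949ms=2b
Σ=8b of 8 (118bpm 4/4) — PASS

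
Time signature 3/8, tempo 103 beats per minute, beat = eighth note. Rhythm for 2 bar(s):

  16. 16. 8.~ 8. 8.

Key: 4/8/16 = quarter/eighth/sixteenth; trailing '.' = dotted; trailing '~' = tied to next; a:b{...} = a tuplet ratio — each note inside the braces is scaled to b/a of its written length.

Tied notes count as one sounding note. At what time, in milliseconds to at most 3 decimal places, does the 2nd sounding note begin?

1. 0.0ms @ 0 + 436.893ms (3/4)
2. 436.893ms @ 3/4 + 436.893ms (3/4)
3. 873.786ms @ 3/2 + 1747.573ms (3)
4. 2621.359ms @ 9/2 + 873.786ms (3/2)

note 2 onset = 3/4b = 436.893ms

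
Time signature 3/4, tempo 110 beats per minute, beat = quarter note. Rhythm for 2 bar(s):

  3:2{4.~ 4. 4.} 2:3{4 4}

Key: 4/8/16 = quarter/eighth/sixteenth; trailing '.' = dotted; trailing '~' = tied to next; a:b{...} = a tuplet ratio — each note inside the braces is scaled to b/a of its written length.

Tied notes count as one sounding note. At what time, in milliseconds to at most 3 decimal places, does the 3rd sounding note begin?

1. 0.0ms @ 0 + 1090.909ms (2)
2. 1090.909ms @ 2 + 545.455ms (1)
3. 1636.364ms @ 3 + 818.182ms (3/2)
4. 2454.545ms @ 9/2 + 818.182ms (3/2)

note 3 onset = 3b = 1636.364ms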